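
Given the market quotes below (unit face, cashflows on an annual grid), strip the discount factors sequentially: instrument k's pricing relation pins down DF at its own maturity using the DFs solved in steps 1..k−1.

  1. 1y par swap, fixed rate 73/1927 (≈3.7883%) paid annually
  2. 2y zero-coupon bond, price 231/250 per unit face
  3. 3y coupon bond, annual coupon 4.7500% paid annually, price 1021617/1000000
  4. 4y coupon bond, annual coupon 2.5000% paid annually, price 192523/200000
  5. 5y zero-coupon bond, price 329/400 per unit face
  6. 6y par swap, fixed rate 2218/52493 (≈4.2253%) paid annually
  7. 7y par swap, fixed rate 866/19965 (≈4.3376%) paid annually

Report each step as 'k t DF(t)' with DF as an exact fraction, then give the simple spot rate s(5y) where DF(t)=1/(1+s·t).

1 1 1927/2000
2 2 231/250
3 3 8897/10000
4 4 4357/5000
5 5 329/400
6 6 3891/5000
7 7 3701/5000
s(5y) = (1/(329/400) − 1)/(5) = 71/1645 ≈ 4.3161%

step 1 [1y] swap r/1=73/1927: DF=(1 − 73/1927·(0))/(1+73/1927) = 1927/2000 ≈ 0.963500
step 2 [2y] zero: DF = P = 231/250 ≈ 0.924000
step 3 [3y] bond c/1=19/400: DF=(1021617/1000000 − 19/400·(0.963500+0.924000))/(1+19/400) = 8897/10000 ≈ 0.889700
step 4 [4y] bond c/1=1/40: DF=(192523/200000 − 1/40·(0.963500+0.924000+0.889700))/(1+1/40) = 4357/5000 ≈ 0.871400
step 5 [5y] zero: DF = P = 329/400 ≈ 0.822500
step 6 [6y] swap r/1=2218/52493: DF=(1 − 2218/52493·(0.963500+0.924000+0.889700+0.871400+0.822500))/(1+2218/52493) = 3891/5000 ≈ 0.778200
step 7 [7y] swap r/1=866/19965: DF=(1 − 866/19965·(0.963500+0.924000+0.889700+0.871400+0.822500+0.778200))/(1+866/19965) = 3701/5000 ≈ 0.740200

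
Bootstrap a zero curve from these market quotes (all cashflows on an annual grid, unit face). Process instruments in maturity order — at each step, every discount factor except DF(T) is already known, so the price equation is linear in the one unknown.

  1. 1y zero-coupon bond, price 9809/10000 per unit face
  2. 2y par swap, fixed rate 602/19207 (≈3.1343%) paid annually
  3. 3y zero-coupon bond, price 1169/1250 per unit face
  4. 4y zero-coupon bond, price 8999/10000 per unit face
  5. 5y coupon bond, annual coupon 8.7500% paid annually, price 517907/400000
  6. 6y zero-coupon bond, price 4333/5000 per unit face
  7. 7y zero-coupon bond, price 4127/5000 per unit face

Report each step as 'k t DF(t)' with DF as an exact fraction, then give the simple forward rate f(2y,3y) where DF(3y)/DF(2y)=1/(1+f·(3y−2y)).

step 1 [1y] zero: DF = P = 9809/10000 ≈ 0.980900
step 2 [2y] swap r/1=602/19207: DF=(1 − 602/19207·(0.980900))/(1+602/19207) = 4699/5000 ≈ 0.939800
step 3 [3y] zero: DF = P = 1169/1250 ≈ 0.935200
step 4 [4y] zero: DF = P = 8999/10000 ≈ 0.899900
step 5 [5y] bond c/1=7/80: DF=(517907/400000 − 7/80·(0.980900+0.939800+0.935200+0.899900))/(1+7/80) = 2221/2500 ≈ 0.888400
step 6 [6y] zero: DF = P = 4333/5000 ≈ 0.866600
step 7 [7y] zero: DF = P = 4127/5000 ≈ 0.825400

1 1 9809/10000
2 2 4699/5000
3 3 1169/1250
4 4 8999/10000
5 5 2221/2500
6 6 4333/5000
7 7 4127/5000
f(2y,3y) = ((4699/5000)/(1169/1250) − 1)/(1) = 23/4676 ≈ 0.4919%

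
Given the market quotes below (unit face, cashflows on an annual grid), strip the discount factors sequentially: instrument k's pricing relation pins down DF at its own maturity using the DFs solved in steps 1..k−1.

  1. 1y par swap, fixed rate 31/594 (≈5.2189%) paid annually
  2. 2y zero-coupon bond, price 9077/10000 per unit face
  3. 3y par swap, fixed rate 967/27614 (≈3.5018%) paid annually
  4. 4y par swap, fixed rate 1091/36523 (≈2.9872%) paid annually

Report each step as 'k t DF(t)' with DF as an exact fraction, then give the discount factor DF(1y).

step 1 [1y] swap r/1=31/594: DF=(1 − 31/594·(0))/(1+31/594) = 594/625 ≈ 0.950400
step 2 [2y] zero: DF = P = 9077/10000 ≈ 0.907700
step 3 [3y] swap r/1=967/27614: DF=(1 − 967/27614·(0.950400+0.907700))/(1+967/27614) = 9033/10000 ≈ 0.903300
step 4 [4y] swap r/1=1091/36523: DF=(1 − 1091/36523·(0.950400+0.907700+0.903300))/(1+1091/36523) = 8909/10000 ≈ 0.890900

1 1 594/625
2 2 9077/10000
3 3 9033/10000
4 4 8909/10000
DF(1y) = 594/625 ≈ 0.950400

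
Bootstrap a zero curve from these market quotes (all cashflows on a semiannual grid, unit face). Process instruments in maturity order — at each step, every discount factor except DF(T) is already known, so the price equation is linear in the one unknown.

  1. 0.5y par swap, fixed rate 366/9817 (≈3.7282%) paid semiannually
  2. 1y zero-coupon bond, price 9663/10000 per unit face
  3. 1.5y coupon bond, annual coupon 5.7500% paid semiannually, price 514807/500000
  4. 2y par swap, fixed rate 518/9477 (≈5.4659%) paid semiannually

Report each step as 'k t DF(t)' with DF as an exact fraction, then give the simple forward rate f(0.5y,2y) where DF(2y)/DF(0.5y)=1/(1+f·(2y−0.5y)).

1 1/2 9817/10000
2 1 9663/10000
3 3/2 1183/1250
4 2 2241/2500
f(0.5y,2y) = ((9817/10000)/(2241/2500) − 1)/(3/2) = 853/13446 ≈ 6.3439%

step 1 [0.5y] swap r/2=183/9817: DF=(1 − 183/9817·(0))/(1+183/9817) = 9817/10000 ≈ 0.981700
step 2 [1y] zero: DF = P = 9663/10000 ≈ 0.966300
step 3 [1.5y] bond c/2=23/800: DF=(514807/500000 − 23/800·(0.981700+0.966300))/(1+23/800) = 1183/1250 ≈ 0.946400
step 4 [2y] swap r/2=259/9477: DF=(1 − 259/9477·(0.981700+0.966300+0.946400))/(1+259/9477) = 2241/2500 ≈ 0.896400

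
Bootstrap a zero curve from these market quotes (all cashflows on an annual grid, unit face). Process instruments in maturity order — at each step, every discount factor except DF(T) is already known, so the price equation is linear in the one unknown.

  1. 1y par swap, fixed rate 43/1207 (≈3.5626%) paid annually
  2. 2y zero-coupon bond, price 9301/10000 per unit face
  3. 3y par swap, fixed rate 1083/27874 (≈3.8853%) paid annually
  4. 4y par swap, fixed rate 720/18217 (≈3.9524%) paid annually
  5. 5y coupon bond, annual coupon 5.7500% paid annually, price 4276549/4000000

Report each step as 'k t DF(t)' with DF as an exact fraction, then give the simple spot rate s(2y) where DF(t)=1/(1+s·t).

1 1 1207/1250
2 2 9301/10000
3 3 8917/10000
4 4 107/125
5 5 8129/10000
s(2y) = (1/(9301/10000) − 1)/(2) = 699/18602 ≈ 3.7577%

step 1 [1y] swap r/1=43/1207: DF=(1 − 43/1207·(0))/(1+43/1207) = 1207/1250 ≈ 0.965600
step 2 [2y] zero: DF = P = 9301/10000 ≈ 0.930100
step 3 [3y] swap r/1=1083/27874: DF=(1 − 1083/27874·(0.965600+0.930100))/(1+1083/27874) = 8917/10000 ≈ 0.891700
step 4 [4y] swap r/1=720/18217: DF=(1 − 720/18217·(0.965600+0.930100+0.891700))/(1+720/18217) = 107/125 ≈ 0.856000
step 5 [5y] bond c/1=23/400: DF=(4276549/4000000 − 23/400·(0.965600+0.930100+0.891700+0.856000))/(1+23/400) = 8129/10000 ≈ 0.812900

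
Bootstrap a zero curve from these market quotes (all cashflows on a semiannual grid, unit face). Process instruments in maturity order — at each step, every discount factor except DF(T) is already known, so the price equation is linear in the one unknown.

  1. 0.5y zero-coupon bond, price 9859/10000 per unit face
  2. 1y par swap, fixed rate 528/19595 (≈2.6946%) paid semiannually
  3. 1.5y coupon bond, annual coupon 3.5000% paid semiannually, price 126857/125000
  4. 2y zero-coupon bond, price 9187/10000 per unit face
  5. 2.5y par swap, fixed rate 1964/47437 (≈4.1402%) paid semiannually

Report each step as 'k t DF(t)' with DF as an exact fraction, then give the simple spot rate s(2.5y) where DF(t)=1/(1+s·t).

step 1 [0.5y] zero: DF = P = 9859/10000 ≈ 0.985900
step 2 [1y] swap r/2=264/19595: DF=(1 − 264/19595·(0.985900))/(1+264/19595) = 1217/1250 ≈ 0.973600
step 3 [1.5y] bond c/2=7/400: DF=(126857/125000 − 7/400·(0.985900+0.973600))/(1+7/400) = 9637/10000 ≈ 0.963700
step 4 [2y] zero: DF = P = 9187/10000 ≈ 0.918700
step 5 [2.5y] swap r/2=982/47437: DF=(1 − 982/47437·(0.985900+0.973600+0.963700+0.918700))/(1+982/47437) = 4509/5000 ≈ 0.901800

1 1/2 9859/10000
2 1 1217/1250
3 3/2 9637/10000
4 2 9187/10000
5 5/2 4509/5000
s(2.5y) = (1/(4509/5000) − 1)/(5/2) = 982/22545 ≈ 4.3557%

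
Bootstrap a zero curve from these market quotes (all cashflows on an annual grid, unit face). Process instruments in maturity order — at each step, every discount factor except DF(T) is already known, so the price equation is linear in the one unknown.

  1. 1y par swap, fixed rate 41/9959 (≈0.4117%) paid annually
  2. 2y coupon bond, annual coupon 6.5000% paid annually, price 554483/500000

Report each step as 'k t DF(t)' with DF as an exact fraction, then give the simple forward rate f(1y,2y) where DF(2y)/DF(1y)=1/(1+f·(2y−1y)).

step 1 [1y] swap r/1=41/9959: DF=(1 − 41/9959·(0))/(1+41/9959) = 9959/10000 ≈ 0.995900
step 2 [2y] bond c/1=13/200: DF=(554483/500000 − 13/200·(0.995900))/(1+13/200) = 1961/2000 ≈ 0.980500

1 1 9959/10000
2 2 1961/2000
f(1y,2y) = ((9959/10000)/(1961/2000) − 1)/(1) = 154/9805 ≈ 1.5706%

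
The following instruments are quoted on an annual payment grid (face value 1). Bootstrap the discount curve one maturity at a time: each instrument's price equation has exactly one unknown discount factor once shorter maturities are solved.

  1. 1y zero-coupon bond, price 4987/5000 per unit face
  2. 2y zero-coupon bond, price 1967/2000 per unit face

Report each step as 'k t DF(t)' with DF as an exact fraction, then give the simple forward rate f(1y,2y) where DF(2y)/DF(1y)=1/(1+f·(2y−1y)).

step 1 [1y] zero: DF = P = 4987/5000 ≈ 0.997400
step 2 [2y] zero: DF = P = 1967/2000 ≈ 0.983500

1 1 4987/5000
2 2 1967/2000
f(1y,2y) = ((4987/5000)/(1967/2000) − 1)/(1) = 139/9835 ≈ 1.4133%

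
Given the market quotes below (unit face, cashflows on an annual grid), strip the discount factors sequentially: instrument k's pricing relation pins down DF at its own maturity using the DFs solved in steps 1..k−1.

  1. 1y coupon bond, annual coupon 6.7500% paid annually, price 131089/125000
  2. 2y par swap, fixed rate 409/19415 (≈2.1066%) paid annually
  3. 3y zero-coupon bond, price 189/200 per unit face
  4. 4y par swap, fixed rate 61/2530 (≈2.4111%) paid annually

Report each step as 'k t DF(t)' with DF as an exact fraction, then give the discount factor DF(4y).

1 1 614/625
2 2 9591/10000
3 3 189/200
4 4 1817/2000
DF(4y) = 1817/2000 ≈ 0.908500

step 1 [1y] bond c/1=27/400: DF=(131089/125000 − 27/400·(0))/(1+27/400) = 614/625 ≈ 0.982400
step 2 [2y] swap r/1=409/19415: DF=(1 − 409/19415·(0.982400))/(1+409/19415) = 9591/10000 ≈ 0.959100
step 3 [3y] zero: DF = P = 189/200 ≈ 0.945000
step 4 [4y] swap r/1=61/2530: DF=(1 − 61/2530·(0.982400+0.959100+0.945000))/(1+61/2530) = 1817/2000 ≈ 0.908500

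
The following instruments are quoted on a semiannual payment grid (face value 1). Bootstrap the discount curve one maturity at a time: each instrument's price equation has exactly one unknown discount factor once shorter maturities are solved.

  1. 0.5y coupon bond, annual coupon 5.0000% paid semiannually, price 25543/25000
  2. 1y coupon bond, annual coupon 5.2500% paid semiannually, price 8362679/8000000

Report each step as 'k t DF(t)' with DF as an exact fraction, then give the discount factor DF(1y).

step 1 [0.5y] bond c/2=1/40: DF=(25543/25000 − 1/40·(0))/(1+1/40) = 623/625 ≈ 0.996800
step 2 [1y] bond c/2=21/800: DF=(8362679/8000000 − 21/800·(0.996800))/(1+21/800) = 9931/10000 ≈ 0.993100

1 1/2 623/625
2 1 9931/10000
DF(1y) = 9931/10000 ≈ 0.993100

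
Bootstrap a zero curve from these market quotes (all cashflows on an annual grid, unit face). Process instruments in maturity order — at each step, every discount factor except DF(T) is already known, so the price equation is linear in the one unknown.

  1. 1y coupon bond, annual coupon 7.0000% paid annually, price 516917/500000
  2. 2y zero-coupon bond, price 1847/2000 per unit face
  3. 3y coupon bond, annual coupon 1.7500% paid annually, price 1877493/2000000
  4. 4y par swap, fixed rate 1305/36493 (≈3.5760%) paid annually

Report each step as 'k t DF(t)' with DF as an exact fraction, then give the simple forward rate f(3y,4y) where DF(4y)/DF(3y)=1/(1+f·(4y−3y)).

1 1 4831/5000
2 2 1847/2000
3 3 8901/10000
4 4 1739/2000
f(3y,4y) = ((8901/10000)/(1739/2000) − 1)/(1) = 206/8695 ≈ 2.3692%

step 1 [1y] bond c/1=7/100: DF=(516917/500000 − 7/100·(0))/(1+7/100) = 4831/5000 ≈ 0.966200
step 2 [2y] zero: DF = P = 1847/2000 ≈ 0.923500
step 3 [3y] bond c/1=7/400: DF=(1877493/2000000 − 7/400·(0.966200+0.923500))/(1+7/400) = 8901/10000 ≈ 0.890100
step 4 [4y] swap r/1=1305/36493: DF=(1 − 1305/36493·(0.966200+0.923500+0.890100))/(1+1305/36493) = 1739/2000 ≈ 0.869500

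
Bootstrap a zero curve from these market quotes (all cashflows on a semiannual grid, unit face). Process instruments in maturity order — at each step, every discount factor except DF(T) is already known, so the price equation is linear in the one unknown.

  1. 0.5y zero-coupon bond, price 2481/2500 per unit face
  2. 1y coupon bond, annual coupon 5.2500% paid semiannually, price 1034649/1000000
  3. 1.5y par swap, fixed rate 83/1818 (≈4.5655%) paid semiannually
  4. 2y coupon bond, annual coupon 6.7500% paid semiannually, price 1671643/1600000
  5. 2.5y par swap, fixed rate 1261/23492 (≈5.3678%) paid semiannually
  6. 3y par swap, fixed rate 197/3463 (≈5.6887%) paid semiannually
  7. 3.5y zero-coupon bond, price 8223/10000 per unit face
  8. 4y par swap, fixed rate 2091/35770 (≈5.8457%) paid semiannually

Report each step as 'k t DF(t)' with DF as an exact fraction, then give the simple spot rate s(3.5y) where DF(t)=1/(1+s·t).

1 1/2 2481/2500
2 1 2457/2500
3 3/2 1167/1250
4 2 9157/10000
5 5/2 8739/10000
6 3 1053/1250
7 7/2 8223/10000
8 4 7909/10000
s(3.5y) = (1/(8223/10000) − 1)/(7/2) = 3554/57561 ≈ 6.1743%

step 1 [0.5y] zero: DF = P = 2481/2500 ≈ 0.992400
step 2 [1y] bond c/2=21/800: DF=(1034649/1000000 − 21/800·(0.992400))/(1+21/800) = 2457/2500 ≈ 0.982800
step 3 [1.5y] swap r/2=83/3636: DF=(1 − 83/3636·(0.992400+0.982800))/(1+83/3636) = 1167/1250 ≈ 0.933600
step 4 [2y] bond c/2=27/800: DF=(1671643/1600000 − 27/800·(0.992400+0.982800+0.933600))/(1+27/800) = 9157/10000 ≈ 0.915700
step 5 [2.5y] swap r/2=1261/46984: DF=(1 − 1261/46984·(0.992400+0.982800+0.933600+0.915700))/(1+1261/46984) = 8739/10000 ≈ 0.873900
step 6 [3y] swap r/2=197/6926: DF=(1 − 197/6926·(0.992400+0.982800+0.933600+0.915700+0.873900))/(1+197/6926) = 1053/1250 ≈ 0.842400
step 7 [3.5y] zero: DF = P = 8223/10000 ≈ 0.822300
step 8 [4y] swap r/2=2091/71540: DF=(1 − 2091/71540·(0.992400+0.982800+0.933600+0.915700+0.873900+0.842400+0.822300))/(1+2091/71540) = 7909/10000 ≈ 0.790900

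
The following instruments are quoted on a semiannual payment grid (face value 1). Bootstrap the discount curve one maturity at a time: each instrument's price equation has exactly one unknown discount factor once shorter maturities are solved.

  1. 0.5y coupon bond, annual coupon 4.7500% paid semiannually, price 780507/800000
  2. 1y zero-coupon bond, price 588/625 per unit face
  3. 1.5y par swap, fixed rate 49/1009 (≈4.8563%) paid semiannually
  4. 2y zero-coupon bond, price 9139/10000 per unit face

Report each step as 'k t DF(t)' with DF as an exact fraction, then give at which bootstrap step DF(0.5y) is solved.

step 1 [0.5y] bond c/2=19/800: DF=(780507/800000 − 19/800·(0))/(1+19/800) = 953/1000 ≈ 0.953000
step 2 [1y] zero: DF = P = 588/625 ≈ 0.940800
step 3 [1.5y] swap r/2=49/2018: DF=(1 − 49/2018·(0.953000+0.940800))/(1+49/2018) = 4657/5000 ≈ 0.931400
step 4 [2y] zero: DF = P = 9139/10000 ≈ 0.913900

1 1/2 953/1000
2 1 588/625
3 3/2 4657/5000
4 2 9139/10000
DF(0.5y) is solved at step 1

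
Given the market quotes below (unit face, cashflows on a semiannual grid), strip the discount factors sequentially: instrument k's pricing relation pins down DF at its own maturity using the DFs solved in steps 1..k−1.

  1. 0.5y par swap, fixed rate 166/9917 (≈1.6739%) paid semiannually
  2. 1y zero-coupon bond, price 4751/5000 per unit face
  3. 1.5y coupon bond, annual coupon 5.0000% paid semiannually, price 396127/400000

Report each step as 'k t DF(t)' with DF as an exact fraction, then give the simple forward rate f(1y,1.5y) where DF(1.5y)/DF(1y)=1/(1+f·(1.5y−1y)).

step 1 [0.5y] swap r/2=83/9917: DF=(1 − 83/9917·(0))/(1+83/9917) = 9917/10000 ≈ 0.991700
step 2 [1y] zero: DF = P = 4751/5000 ≈ 0.950200
step 3 [1.5y] bond c/2=1/40: DF=(396127/400000 − 1/40·(0.991700+0.950200))/(1+1/40) = 2297/2500 ≈ 0.918800

1 1/2 9917/10000
2 1 4751/5000
3 3/2 2297/2500
f(1y,1.5y) = ((4751/5000)/(2297/2500) − 1)/(1/2) = 157/2297 ≈ 6.8350%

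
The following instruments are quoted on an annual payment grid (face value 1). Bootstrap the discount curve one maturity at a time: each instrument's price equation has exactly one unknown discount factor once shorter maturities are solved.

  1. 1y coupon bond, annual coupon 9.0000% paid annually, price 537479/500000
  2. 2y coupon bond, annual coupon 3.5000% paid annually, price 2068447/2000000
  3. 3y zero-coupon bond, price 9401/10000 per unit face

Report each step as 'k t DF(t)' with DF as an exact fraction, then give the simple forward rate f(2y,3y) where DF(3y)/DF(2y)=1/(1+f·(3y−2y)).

1 1 4931/5000
2 2 9659/10000
3 3 9401/10000
f(2y,3y) = ((9659/10000)/(9401/10000) − 1)/(1) = 258/9401 ≈ 2.7444%

step 1 [1y] bond c/1=9/100: DF=(537479/500000 − 9/100·(0))/(1+9/100) = 4931/5000 ≈ 0.986200
step 2 [2y] bond c/1=7/200: DF=(2068447/2000000 − 7/200·(0.986200))/(1+7/200) = 9659/10000 ≈ 0.965900
step 3 [3y] zero: DF = P = 9401/10000 ≈ 0.940100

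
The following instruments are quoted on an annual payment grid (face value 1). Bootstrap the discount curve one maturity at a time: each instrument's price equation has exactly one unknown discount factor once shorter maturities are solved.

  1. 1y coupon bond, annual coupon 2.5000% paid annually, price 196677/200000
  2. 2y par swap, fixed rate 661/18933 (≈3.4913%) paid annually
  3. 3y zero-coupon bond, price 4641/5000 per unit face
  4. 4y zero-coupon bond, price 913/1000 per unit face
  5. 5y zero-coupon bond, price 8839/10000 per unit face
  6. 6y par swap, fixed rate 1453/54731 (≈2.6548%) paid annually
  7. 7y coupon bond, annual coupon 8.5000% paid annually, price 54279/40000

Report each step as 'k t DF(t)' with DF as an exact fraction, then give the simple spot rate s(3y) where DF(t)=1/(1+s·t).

step 1 [1y] bond c/1=1/40: DF=(196677/200000 − 1/40·(0))/(1+1/40) = 4797/5000 ≈ 0.959400
step 2 [2y] swap r/1=661/18933: DF=(1 − 661/18933·(0.959400))/(1+661/18933) = 9339/10000 ≈ 0.933900
step 3 [3y] zero: DF = P = 4641/5000 ≈ 0.928200
step 4 [4y] zero: DF = P = 913/1000 ≈ 0.913000
step 5 [5y] zero: DF = P = 8839/10000 ≈ 0.883900
step 6 [6y] swap r/1=1453/54731: DF=(1 − 1453/54731·(0.959400+0.933900+0.928200+0.913000+0.883900))/(1+1453/54731) = 8547/10000 ≈ 0.854700
step 7 [7y] bond c/1=17/200: DF=(54279/40000 − 17/200·(0.959400+0.933900+0.928200+0.913000+0.883900+0.854700))/(1+17/200) = 8219/10000 ≈ 0.821900

1 1 4797/5000
2 2 9339/10000
3 3 4641/5000
4 4 913/1000
5 5 8839/10000
6 6 8547/10000
7 7 8219/10000
s(3y) = (1/(4641/5000) − 1)/(3) = 359/13923 ≈ 2.5785%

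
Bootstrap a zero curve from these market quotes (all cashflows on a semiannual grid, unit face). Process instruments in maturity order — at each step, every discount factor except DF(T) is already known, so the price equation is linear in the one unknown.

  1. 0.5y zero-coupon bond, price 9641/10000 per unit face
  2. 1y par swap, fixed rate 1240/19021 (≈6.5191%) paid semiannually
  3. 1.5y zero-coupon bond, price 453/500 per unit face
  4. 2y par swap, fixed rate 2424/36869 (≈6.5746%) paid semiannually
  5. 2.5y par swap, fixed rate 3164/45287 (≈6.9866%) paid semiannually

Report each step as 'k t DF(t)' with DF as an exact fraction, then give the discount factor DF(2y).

1 1/2 9641/10000
2 1 469/500
3 3/2 453/500
4 2 2197/2500
5 5/2 4209/5000
DF(2y) = 2197/2500 ≈ 0.878800

step 1 [0.5y] zero: DF = P = 9641/10000 ≈ 0.964100
step 2 [1y] swap r/2=620/19021: DF=(1 − 620/19021·(0.964100))/(1+620/19021) = 469/500 ≈ 0.938000
step 3 [1.5y] zero: DF = P = 453/500 ≈ 0.906000
step 4 [2y] swap r/2=1212/36869: DF=(1 − 1212/36869·(0.964100+0.938000+0.906000))/(1+1212/36869) = 2197/2500 ≈ 0.878800
step 5 [2.5y] swap r/2=1582/45287: DF=(1 − 1582/45287·(0.964100+0.938000+0.906000+0.878800))/(1+1582/45287) = 4209/5000 ≈ 0.841800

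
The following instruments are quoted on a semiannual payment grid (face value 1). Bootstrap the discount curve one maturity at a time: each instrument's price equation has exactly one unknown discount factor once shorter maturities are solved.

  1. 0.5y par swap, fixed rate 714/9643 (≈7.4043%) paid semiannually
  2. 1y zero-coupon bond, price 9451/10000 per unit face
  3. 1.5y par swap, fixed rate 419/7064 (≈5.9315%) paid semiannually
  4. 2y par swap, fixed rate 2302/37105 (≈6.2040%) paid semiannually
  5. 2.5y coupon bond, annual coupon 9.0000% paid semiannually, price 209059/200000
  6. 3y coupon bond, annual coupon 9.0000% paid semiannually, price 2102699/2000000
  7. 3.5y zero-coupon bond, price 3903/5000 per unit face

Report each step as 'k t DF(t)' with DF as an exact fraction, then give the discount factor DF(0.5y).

1 1/2 9643/10000
2 1 9451/10000
3 3/2 4581/5000
4 2 8849/10000
5 5/2 1681/2000
6 3 8101/10000
7 7/2 3903/5000
DF(0.5y) = 9643/10000 ≈ 0.964300

step 1 [0.5y] swap r/2=357/9643: DF=(1 − 357/9643·(0))/(1+357/9643) = 9643/10000 ≈ 0.964300
step 2 [1y] zero: DF = P = 9451/10000 ≈ 0.945100
step 3 [1.5y] swap r/2=419/14128: DF=(1 − 419/14128·(0.964300+0.945100))/(1+419/14128) = 4581/5000 ≈ 0.916200
step 4 [2y] swap r/2=1151/37105: DF=(1 − 1151/37105·(0.964300+0.945100+0.916200))/(1+1151/37105) = 8849/10000 ≈ 0.884900
step 5 [2.5y] bond c/2=9/200: DF=(209059/200000 − 9/200·(0.964300+0.945100+0.916200+0.884900))/(1+9/200) = 1681/2000 ≈ 0.840500
step 6 [3y] bond c/2=9/200: DF=(2102699/2000000 − 9/200·(0.964300+0.945100+0.916200+0.884900+0.840500))/(1+9/200) = 8101/10000 ≈ 0.810100
step 7 [3.5y] zero: DF = P = 3903/5000 ≈ 0.780600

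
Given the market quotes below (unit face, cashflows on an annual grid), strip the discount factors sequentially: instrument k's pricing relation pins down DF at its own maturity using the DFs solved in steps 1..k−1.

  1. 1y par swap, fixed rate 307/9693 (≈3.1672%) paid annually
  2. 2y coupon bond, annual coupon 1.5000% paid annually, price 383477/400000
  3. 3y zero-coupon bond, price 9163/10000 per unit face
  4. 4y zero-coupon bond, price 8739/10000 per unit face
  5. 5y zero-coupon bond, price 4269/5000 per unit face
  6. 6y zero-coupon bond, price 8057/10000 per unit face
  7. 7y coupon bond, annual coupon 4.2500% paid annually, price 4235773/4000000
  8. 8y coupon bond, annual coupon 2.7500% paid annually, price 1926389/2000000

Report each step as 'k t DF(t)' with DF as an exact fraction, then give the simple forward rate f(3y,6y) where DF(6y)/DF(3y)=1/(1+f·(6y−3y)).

1 1 9693/10000
2 2 4651/5000
3 3 9163/10000
4 4 8739/10000
5 5 4269/5000
6 6 8057/10000
7 7 7977/10000
8 8 7729/10000
f(3y,6y) = ((9163/10000)/(8057/10000) − 1)/(3) = 158/3453 ≈ 4.5757%

step 1 [1y] swap r/1=307/9693: DF=(1 − 307/9693·(0))/(1+307/9693) = 9693/10000 ≈ 0.969300
step 2 [2y] bond c/1=3/200: DF=(383477/400000 − 3/200·(0.969300))/(1+3/200) = 4651/5000 ≈ 0.930200
step 3 [3y] zero: DF = P = 9163/10000 ≈ 0.916300
step 4 [4y] zero: DF = P = 8739/10000 ≈ 0.873900
step 5 [5y] zero: DF = P = 4269/5000 ≈ 0.853800
step 6 [6y] zero: DF = P = 8057/10000 ≈ 0.805700
step 7 [7y] bond c/1=17/400: DF=(4235773/4000000 − 17/400·(0.969300+0.930200+0.916300+0.873900+0.853800+0.805700))/(1+17/400) = 7977/10000 ≈ 0.797700
step 8 [8y] bond c/1=11/400: DF=(1926389/2000000 − 11/400·(0.969300+0.930200+0.916300+0.873900+0.853800+0.805700+0.797700))/(1+11/400) = 7729/10000 ≈ 0.772900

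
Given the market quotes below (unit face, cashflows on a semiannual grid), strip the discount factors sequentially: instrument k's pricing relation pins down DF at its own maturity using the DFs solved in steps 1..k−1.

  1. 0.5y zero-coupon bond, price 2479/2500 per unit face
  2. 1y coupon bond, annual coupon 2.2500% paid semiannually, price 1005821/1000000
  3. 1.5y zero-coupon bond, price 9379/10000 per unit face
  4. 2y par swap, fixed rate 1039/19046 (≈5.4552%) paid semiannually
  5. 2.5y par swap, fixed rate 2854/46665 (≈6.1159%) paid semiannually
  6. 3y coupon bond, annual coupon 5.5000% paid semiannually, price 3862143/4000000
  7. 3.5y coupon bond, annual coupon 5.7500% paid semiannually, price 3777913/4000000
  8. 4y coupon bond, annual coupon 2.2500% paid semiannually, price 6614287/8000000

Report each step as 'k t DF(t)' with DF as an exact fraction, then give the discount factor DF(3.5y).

1 1/2 2479/2500
2 1 2459/2500
3 3/2 9379/10000
4 2 8961/10000
5 5/2 8573/10000
6 3 2037/2500
7 7/2 7649/10000
8 4 7481/10000
DF(3.5y) = 7649/10000 ≈ 0.764900

step 1 [0.5y] zero: DF = P = 2479/2500 ≈ 0.991600
step 2 [1y] bond c/2=9/800: DF=(1005821/1000000 − 9/800·(0.991600))/(1+9/800) = 2459/2500 ≈ 0.983600
step 3 [1.5y] zero: DF = P = 9379/10000 ≈ 0.937900
step 4 [2y] swap r/2=1039/38092: DF=(1 − 1039/38092·(0.991600+0.983600+0.937900))/(1+1039/38092) = 8961/10000 ≈ 0.896100
step 5 [2.5y] swap r/2=1427/46665: DF=(1 − 1427/46665·(0.991600+0.983600+0.937900+0.896100))/(1+1427/46665) = 8573/10000 ≈ 0.857300
step 6 [3y] bond c/2=11/400: DF=(3862143/4000000 − 11/400·(0.991600+0.983600+0.937900+0.896100+0.857300))/(1+11/400) = 2037/2500 ≈ 0.814800
step 7 [3.5y] bond c/2=23/800: DF=(3777913/4000000 − 23/800·(0.991600+0.983600+0.937900+0.896100+0.857300+0.814800))/(1+23/800) = 7649/10000 ≈ 0.764900
step 8 [4y] bond c/2=9/800: DF=(6614287/8000000 − 9/800·(0.991600+0.983600+0.937900+0.896100+0.857300+0.814800+0.764900))/(1+9/800) = 7481/10000 ≈ 0.748100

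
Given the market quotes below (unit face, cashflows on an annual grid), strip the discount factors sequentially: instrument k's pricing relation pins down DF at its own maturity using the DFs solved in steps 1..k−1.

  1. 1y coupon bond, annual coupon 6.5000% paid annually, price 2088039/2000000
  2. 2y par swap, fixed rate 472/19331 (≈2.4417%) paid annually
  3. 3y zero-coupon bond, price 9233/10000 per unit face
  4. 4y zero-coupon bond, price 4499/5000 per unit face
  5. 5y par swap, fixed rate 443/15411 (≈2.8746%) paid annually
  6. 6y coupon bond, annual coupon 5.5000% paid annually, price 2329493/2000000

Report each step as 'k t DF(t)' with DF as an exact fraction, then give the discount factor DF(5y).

1 1 9803/10000
2 2 1191/1250
3 3 9233/10000
4 4 4499/5000
5 5 8671/10000
6 6 863/1000
DF(5y) = 8671/10000 ≈ 0.867100

step 1 [1y] bond c/1=13/200: DF=(2088039/2000000 − 13/200·(0))/(1+13/200) = 9803/10000 ≈ 0.980300
step 2 [2y] swap r/1=472/19331: DF=(1 − 472/19331·(0.980300))/(1+472/19331) = 1191/1250 ≈ 0.952800
step 3 [3y] zero: DF = P = 9233/10000 ≈ 0.923300
step 4 [4y] zero: DF = P = 4499/5000 ≈ 0.899800
step 5 [5y] swap r/1=443/15411: DF=(1 − 443/15411·(0.980300+0.952800+0.923300+0.899800))/(1+443/15411) = 8671/10000 ≈ 0.867100
step 6 [6y] bond c/1=11/200: DF=(2329493/2000000 − 11/200·(0.980300+0.952800+0.923300+0.899800+0.867100))/(1+11/200) = 863/1000 ≈ 0.863000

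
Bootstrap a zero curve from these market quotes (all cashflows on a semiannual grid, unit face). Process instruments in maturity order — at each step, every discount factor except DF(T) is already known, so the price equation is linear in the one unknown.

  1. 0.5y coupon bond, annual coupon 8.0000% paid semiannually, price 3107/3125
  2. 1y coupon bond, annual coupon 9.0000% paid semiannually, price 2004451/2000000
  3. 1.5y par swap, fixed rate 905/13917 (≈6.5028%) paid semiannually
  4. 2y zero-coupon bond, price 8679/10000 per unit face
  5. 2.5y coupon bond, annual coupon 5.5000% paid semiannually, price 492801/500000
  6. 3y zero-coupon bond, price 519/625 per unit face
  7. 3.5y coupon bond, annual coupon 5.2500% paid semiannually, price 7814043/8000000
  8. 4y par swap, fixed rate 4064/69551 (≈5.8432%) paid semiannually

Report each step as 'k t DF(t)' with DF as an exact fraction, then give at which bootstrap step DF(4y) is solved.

1 1/2 239/250
2 1 9179/10000
3 3/2 1819/2000
4 2 8679/10000
5 5/2 1723/2000
6 3 519/625
7 7/2 8151/10000
8 4 498/625
DF(4y) is solved at step 8

step 1 [0.5y] bond c/2=1/25: DF=(3107/3125 − 1/25·(0))/(1+1/25) = 239/250 ≈ 0.956000
step 2 [1y] bond c/2=9/200: DF=(2004451/2000000 − 9/200·(0.956000))/(1+9/200) = 9179/10000 ≈ 0.917900
step 3 [1.5y] swap r/2=905/27834: DF=(1 − 905/27834·(0.956000+0.917900))/(1+905/27834) = 1819/2000 ≈ 0.909500
step 4 [2y] zero: DF = P = 8679/10000 ≈ 0.867900
step 5 [2.5y] bond c/2=11/400: DF=(492801/500000 − 11/400·(0.956000+0.917900+0.909500+0.867900))/(1+11/400) = 1723/2000 ≈ 0.861500
step 6 [3y] zero: DF = P = 519/625 ≈ 0.830400
step 7 [3.5y] bond c/2=21/800: DF=(7814043/8000000 − 21/800·(0.956000+0.917900+0.909500+0.867900+0.861500+0.830400))/(1+21/800) = 8151/10000 ≈ 0.815100
step 8 [4y] swap r/2=2032/69551: DF=(1 − 2032/69551·(0.956000+0.917900+0.909500+0.867900+0.861500+0.830400+0.815100))/(1+2032/69551) = 498/625 ≈ 0.796800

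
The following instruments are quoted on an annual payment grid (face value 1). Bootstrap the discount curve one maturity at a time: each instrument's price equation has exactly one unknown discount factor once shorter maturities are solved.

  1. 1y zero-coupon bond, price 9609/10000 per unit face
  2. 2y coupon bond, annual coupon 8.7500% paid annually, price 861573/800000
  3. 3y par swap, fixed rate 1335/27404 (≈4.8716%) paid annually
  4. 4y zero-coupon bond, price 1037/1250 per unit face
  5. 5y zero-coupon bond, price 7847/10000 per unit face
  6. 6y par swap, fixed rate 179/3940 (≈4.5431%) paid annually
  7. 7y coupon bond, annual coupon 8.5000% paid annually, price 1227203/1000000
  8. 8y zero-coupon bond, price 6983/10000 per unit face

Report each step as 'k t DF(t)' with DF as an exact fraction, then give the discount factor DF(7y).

1 1 9609/10000
2 2 913/1000
3 3 1733/2000
4 4 1037/1250
5 5 7847/10000
6 6 7673/10000
7 7 3649/5000
8 8 6983/10000
DF(7y) = 3649/5000 ≈ 0.729800

step 1 [1y] zero: DF = P = 9609/10000 ≈ 0.960900
step 2 [2y] bond c/1=7/80: DF=(861573/800000 − 7/80·(0.960900))/(1+7/80) = 913/1000 ≈ 0.913000
step 3 [3y] swap r/1=1335/27404: DF=(1 − 1335/27404·(0.960900+0.913000))/(1+1335/27404) = 1733/2000 ≈ 0.866500
step 4 [4y] zero: DF = P = 1037/1250 ≈ 0.829600
step 5 [5y] zero: DF = P = 7847/10000 ≈ 0.784700
step 6 [6y] swap r/1=179/3940: DF=(1 − 179/3940·(0.960900+0.913000+0.866500+0.829600+0.784700))/(1+179/3940) = 7673/10000 ≈ 0.767300
step 7 [7y] bond c/1=17/200: DF=(1227203/1000000 − 17/200·(0.960900+0.913000+0.866500+0.829600+0.784700+0.767300))/(1+17/200) = 3649/5000 ≈ 0.729800
step 8 [8y] zero: DF = P = 6983/10000 ≈ 0.698300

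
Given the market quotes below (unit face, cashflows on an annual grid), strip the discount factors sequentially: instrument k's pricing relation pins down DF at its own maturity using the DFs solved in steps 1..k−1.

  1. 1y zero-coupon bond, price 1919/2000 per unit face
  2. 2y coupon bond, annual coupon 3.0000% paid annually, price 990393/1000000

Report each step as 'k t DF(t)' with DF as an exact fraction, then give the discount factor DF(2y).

step 1 [1y] zero: DF = P = 1919/2000 ≈ 0.959500
step 2 [2y] bond c/1=3/100: DF=(990393/1000000 − 3/100·(0.959500))/(1+3/100) = 1167/1250 ≈ 0.933600

1 1 1919/2000
2 2 1167/1250
DF(2y) = 1167/1250 ≈ 0.933600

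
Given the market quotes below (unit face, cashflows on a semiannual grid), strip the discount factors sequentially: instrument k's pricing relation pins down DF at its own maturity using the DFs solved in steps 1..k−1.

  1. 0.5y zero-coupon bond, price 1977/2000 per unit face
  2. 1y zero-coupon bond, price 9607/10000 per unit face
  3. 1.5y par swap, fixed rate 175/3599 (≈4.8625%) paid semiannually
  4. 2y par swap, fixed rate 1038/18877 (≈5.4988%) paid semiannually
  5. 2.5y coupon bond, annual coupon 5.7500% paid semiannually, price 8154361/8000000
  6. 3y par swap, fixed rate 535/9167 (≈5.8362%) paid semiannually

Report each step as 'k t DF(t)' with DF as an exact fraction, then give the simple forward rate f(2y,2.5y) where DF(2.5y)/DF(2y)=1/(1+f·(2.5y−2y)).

step 1 [0.5y] zero: DF = P = 1977/2000 ≈ 0.988500
step 2 [1y] zero: DF = P = 9607/10000 ≈ 0.960700
step 3 [1.5y] swap r/2=175/7198: DF=(1 − 175/7198·(0.988500+0.960700))/(1+175/7198) = 93/100 ≈ 0.930000
step 4 [2y] swap r/2=519/18877: DF=(1 − 519/18877·(0.988500+0.960700+0.930000))/(1+519/18877) = 4481/5000 ≈ 0.896200
step 5 [2.5y] bond c/2=23/800: DF=(8154361/8000000 − 23/800·(0.988500+0.960700+0.930000+0.896200))/(1+23/800) = 8853/10000 ≈ 0.885300
step 6 [3y] swap r/2=535/18334: DF=(1 − 535/18334·(0.988500+0.960700+0.930000+0.896200+0.885300))/(1+535/18334) = 1679/2000 ≈ 0.839500

1 1/2 1977/2000
2 1 9607/10000
3 3/2 93/100
4 2 4481/5000
5 5/2 8853/10000
6 3 1679/2000
f(2y,2.5y) = ((4481/5000)/(8853/10000) − 1)/(1/2) = 218/8853 ≈ 2.4624%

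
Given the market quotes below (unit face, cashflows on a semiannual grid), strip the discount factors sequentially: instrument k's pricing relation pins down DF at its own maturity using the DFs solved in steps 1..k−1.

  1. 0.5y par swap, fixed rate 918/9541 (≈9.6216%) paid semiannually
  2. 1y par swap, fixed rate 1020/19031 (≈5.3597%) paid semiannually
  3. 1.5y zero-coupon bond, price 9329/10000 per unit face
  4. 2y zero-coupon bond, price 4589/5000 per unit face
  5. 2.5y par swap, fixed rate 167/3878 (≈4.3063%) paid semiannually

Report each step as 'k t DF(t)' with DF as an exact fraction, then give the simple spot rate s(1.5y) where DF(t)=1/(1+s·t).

1 1/2 9541/10000
2 1 949/1000
3 3/2 9329/10000
4 2 4589/5000
5 5/2 4499/5000
s(1.5y) = (1/(9329/10000) − 1)/(3/2) = 1342/27987 ≈ 4.7951%

step 1 [0.5y] swap r/2=459/9541: DF=(1 − 459/9541·(0))/(1+459/9541) = 9541/10000 ≈ 0.954100
step 2 [1y] swap r/2=510/19031: DF=(1 − 510/19031·(0.954100))/(1+510/19031) = 949/1000 ≈ 0.949000
step 3 [1.5y] zero: DF = P = 9329/10000 ≈ 0.932900
step 4 [2y] zero: DF = P = 4589/5000 ≈ 0.917800
step 5 [2.5y] swap r/2=167/7756: DF=(1 − 167/7756·(0.954100+0.949000+0.932900+0.917800))/(1+167/7756) = 4499/5000 ≈ 0.899800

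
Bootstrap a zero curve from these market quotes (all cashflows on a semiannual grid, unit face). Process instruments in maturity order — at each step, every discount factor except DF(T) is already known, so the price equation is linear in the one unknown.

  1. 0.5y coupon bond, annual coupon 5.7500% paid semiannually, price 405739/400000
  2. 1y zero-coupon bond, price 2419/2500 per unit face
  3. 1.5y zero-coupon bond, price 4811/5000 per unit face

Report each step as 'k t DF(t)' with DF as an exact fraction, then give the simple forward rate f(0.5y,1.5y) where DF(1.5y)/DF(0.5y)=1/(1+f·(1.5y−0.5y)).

step 1 [0.5y] bond c/2=23/800: DF=(405739/400000 − 23/800·(0))/(1+23/800) = 493/500 ≈ 0.986000
step 2 [1y] zero: DF = P = 2419/2500 ≈ 0.967600
step 3 [1.5y] zero: DF = P = 4811/5000 ≈ 0.962200

1 1/2 493/500
2 1 2419/2500
3 3/2 4811/5000
f(0.5y,1.5y) = ((493/500)/(4811/5000) − 1)/(1) = 7/283 ≈ 2.4735%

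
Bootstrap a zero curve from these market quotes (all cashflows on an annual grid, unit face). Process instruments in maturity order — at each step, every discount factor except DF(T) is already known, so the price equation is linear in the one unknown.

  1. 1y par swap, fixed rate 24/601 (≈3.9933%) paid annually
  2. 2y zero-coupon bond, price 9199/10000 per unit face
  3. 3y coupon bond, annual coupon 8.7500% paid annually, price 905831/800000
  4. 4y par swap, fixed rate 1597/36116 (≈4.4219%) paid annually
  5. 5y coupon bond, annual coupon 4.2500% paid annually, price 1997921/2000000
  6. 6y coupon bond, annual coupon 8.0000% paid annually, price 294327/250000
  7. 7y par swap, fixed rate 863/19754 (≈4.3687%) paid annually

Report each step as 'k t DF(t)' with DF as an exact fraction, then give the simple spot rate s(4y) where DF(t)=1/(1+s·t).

step 1 [1y] swap r/1=24/601: DF=(1 − 24/601·(0))/(1+24/601) = 601/625 ≈ 0.961600
step 2 [2y] zero: DF = P = 9199/10000 ≈ 0.919900
step 3 [3y] bond c/1=7/80: DF=(905831/800000 − 7/80·(0.961600+0.919900))/(1+7/80) = 4449/5000 ≈ 0.889800
step 4 [4y] swap r/1=1597/36116: DF=(1 − 1597/36116·(0.961600+0.919900+0.889800))/(1+1597/36116) = 8403/10000 ≈ 0.840300
step 5 [5y] bond c/1=17/400: DF=(1997921/2000000 − 17/400·(0.961600+0.919900+0.889800+0.840300))/(1+17/400) = 811/1000 ≈ 0.811000
step 6 [6y] bond c/1=2/25: DF=(294327/250000 − 2/25·(0.961600+0.919900+0.889800+0.840300+0.811000))/(1+2/25) = 61/80 ≈ 0.762500
step 7 [7y] swap r/1=863/19754: DF=(1 − 863/19754·(0.961600+0.919900+0.889800+0.840300+0.811000+0.762500))/(1+863/19754) = 7411/10000 ≈ 0.741100

1 1 601/625
2 2 9199/10000
3 3 4449/5000
4 4 8403/10000
5 5 811/1000
6 6 61/80
7 7 7411/10000
s(4y) = (1/(8403/10000) − 1)/(4) = 1597/33612 ≈ 4.7513%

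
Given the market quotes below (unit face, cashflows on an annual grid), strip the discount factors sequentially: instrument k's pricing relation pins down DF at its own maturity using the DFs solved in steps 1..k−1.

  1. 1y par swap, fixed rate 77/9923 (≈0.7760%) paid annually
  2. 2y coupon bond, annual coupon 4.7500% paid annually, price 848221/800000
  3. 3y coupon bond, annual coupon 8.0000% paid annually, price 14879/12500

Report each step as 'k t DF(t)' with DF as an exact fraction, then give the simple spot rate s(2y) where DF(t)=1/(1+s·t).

1 1 9923/10000
2 2 1209/1250
3 3 957/1000
s(2y) = (1/(1209/1250) − 1)/(2) = 41/2418 ≈ 1.6956%

step 1 [1y] swap r/1=77/9923: DF=(1 − 77/9923·(0))/(1+77/9923) = 9923/10000 ≈ 0.992300
step 2 [2y] bond c/1=19/400: DF=(848221/800000 − 19/400·(0.992300))/(1+19/400) = 1209/1250 ≈ 0.967200
step 3 [3y] bond c/1=2/25: DF=(14879/12500 − 2/25·(0.992300+0.967200))/(1+2/25) = 957/1000 ≈ 0.957000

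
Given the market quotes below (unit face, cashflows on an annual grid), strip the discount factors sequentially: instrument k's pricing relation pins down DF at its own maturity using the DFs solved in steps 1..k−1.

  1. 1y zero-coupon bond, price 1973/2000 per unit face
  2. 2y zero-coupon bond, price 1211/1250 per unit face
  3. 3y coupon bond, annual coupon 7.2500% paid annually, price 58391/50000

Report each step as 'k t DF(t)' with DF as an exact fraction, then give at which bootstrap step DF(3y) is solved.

step 1 [1y] zero: DF = P = 1973/2000 ≈ 0.986500
step 2 [2y] zero: DF = P = 1211/1250 ≈ 0.968800
step 3 [3y] bond c/1=29/400: DF=(58391/50000 − 29/400·(0.986500+0.968800))/(1+29/400) = 9567/10000 ≈ 0.956700

1 1 1973/2000
2 2 1211/1250
3 3 9567/10000
DF(3y) is solved at step 3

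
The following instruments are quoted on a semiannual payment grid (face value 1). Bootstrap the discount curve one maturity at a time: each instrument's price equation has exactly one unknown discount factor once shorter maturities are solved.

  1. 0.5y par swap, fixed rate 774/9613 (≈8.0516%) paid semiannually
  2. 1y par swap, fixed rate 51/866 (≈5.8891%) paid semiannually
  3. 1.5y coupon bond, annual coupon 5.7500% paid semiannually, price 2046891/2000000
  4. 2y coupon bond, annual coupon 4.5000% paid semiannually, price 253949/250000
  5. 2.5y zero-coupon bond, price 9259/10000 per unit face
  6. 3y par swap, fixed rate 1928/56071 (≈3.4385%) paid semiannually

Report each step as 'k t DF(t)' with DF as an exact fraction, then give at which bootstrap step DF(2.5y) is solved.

step 1 [0.5y] swap r/2=387/9613: DF=(1 − 387/9613·(0))/(1+387/9613) = 9613/10000 ≈ 0.961300
step 2 [1y] swap r/2=51/1732: DF=(1 − 51/1732·(0.961300))/(1+51/1732) = 9439/10000 ≈ 0.943900
step 3 [1.5y] bond c/2=23/800: DF=(2046891/2000000 − 23/800·(0.961300+0.943900))/(1+23/800) = 1177/1250 ≈ 0.941600
step 4 [2y] bond c/2=9/400: DF=(253949/250000 − 9/400·(0.961300+0.943900+0.941600))/(1+9/400) = 2327/2500 ≈ 0.930800
step 5 [2.5y] zero: DF = P = 9259/10000 ≈ 0.925900
step 6 [3y] swap r/2=964/56071: DF=(1 − 964/56071·(0.961300+0.943900+0.941600+0.930800+0.925900))/(1+964/56071) = 2259/2500 ≈ 0.903600

1 1/2 9613/10000
2 1 9439/10000
3 3/2 1177/1250
4 2 2327/2500
5 5/2 9259/10000
6 3 2259/2500
DF(2.5y) is solved at step 5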